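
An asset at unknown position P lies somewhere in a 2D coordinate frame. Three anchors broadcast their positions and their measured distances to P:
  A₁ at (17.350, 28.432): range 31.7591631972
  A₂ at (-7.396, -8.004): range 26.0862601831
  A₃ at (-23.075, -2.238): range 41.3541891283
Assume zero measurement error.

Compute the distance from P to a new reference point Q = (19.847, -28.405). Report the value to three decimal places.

eq1: (x − 17.350)² + (y − 28.432)² = 31.7591631972²
eq2: (x + 7.396)² + (y + 8.004)² = 26.0862601831²
eq3: (x + 23.075)² + (y + 2.238)² = 41.3541891283²
eq1−eq3, eq1−eq2 (x²,y² cancel):
  -80.850·x − 61.340·y = -1273.461366
  -49.492·x − 72.872·y = -662.484815
det = -80.850·-72.872 − -61.340·-49.492 = 2855.861920
x = (-1273.461366·-72.872 − -61.340·-662.484815) / 2855.861920 = 18.265189
y = (-80.850·-662.484815 − -1273.461366·-49.492) / 2855.861920 = -3.313974
|P − Q| = √((18.265189 − 19.847)² + (-3.313974 − -28.405)²) = 25.140837

25.141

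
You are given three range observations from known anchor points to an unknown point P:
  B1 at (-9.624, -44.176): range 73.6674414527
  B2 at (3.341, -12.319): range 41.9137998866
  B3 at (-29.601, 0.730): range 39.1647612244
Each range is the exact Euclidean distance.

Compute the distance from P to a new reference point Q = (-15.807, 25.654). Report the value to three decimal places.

13.601

eq1: (x + 9.624)² + (y + 44.176)² = 73.6674414527²
eq2: (x − 3.341)² + (y + 12.319)² = 41.9137998866²
eq3: (x + 29.601)² + (y − 0.730)² = 39.1647612244²
eq3−eq2, eq3−eq1 (x²,y² cancel):
  65.884·x − 26.098·y = -936.720158
  39.954·x − 89.812·y = -2725.625157
det = 65.884·-89.812 − -26.098·39.954 = -4874.454316
x = (-936.720158·-89.812 − -26.098·-2725.625157) / -4874.454316 = -2.666010
y = (65.884·-2725.625157 − -936.720158·39.954) / -4874.454316 = 29.162110
|P − Q| = √((-2.666010 − -15.807)² + (29.162110 − 25.654)²) = 13.601193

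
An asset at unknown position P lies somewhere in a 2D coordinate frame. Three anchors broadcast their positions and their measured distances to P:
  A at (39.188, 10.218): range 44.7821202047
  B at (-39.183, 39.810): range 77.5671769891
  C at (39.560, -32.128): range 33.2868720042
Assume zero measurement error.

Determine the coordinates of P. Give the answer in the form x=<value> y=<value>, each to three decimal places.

x=7.907 y=-21.828

eq1: (x − 39.188)² + (y − 10.218)² = 44.7821202047²
eq2: (x + 39.183)² + (y − 39.810)² = 77.5671769891²
eq3: (x − 39.560)² + (y + 32.128)² = 33.2868720042²
eq3−eq1, eq3−eq2 (x²,y² cancel):
  -0.744·x + 84.692·y = -1854.517558
  -157.486·x + 143.876·y = -4385.709493
det = -0.744·143.876 − 84.692·-157.486 = 13230.760568
x = (-1854.517558·143.876 − 84.692·-4385.709493) / 13230.760568 = 7.906873
y = (-0.744·-4385.709493 − -1854.517558·-157.486) / 13230.760568 = -21.827739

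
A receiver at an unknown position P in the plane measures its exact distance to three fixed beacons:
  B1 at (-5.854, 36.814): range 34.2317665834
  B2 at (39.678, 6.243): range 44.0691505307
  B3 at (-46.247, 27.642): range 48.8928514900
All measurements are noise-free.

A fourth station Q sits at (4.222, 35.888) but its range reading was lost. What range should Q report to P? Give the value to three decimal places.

eq1: (x + 5.854)² + (y − 36.814)² = 34.2317665834²
eq2: (x − 39.678)² + (y − 6.243)² = 44.0691505307²
eq3: (x + 46.247)² + (y − 27.642)² = 48.8928514900²
eq3−eq1, eq3−eq2 (x²,y² cancel):
  80.786·x + 18.344·y = -294.628178
  171.850·x − 42.798·y = -841.125542
det = 80.786·-42.798 − 18.344·171.850 = -6609.895628
x = (-294.628178·-42.798 − 18.344·-841.125542) / -6609.895628 = -4.241989
y = (80.786·-841.125542 − -294.628178·171.850) / -6609.895628 = 2.620210
|P − Q| = √((-4.241989 − 4.222)² + (2.620210 − 35.888)²) = 34.327612

34.328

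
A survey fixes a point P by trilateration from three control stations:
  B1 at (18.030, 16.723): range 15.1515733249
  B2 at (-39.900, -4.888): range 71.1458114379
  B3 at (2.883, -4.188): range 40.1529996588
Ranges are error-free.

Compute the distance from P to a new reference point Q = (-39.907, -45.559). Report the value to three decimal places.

eq1: (x − 18.030)² + (y − 16.723)² = 15.1515733249²
eq2: (x + 39.900)² + (y + 4.888)² = 71.1458114379²
eq3: (x − 2.883)² + (y + 4.188)² = 40.1529996588²
eq1−eq3, eq1−eq2 (x²,y² cancel):
  -30.294·x − 41.822·y = -1961.581803
  -115.860·x − 43.222·y = -3820.993396
det = -30.294·-43.222 − -41.822·-115.860 = -3536.129652
x = (-1961.581803·-43.222 − -41.822·-3820.993396) / -3536.129652 = 21.214747
y = (-30.294·-3820.993396 − -1961.581803·-115.860) / -3536.129652 = 31.536087
|P − Q| = √((21.214747 − -39.907)² + (31.536087 − -45.559)²) = 98.384554

98.385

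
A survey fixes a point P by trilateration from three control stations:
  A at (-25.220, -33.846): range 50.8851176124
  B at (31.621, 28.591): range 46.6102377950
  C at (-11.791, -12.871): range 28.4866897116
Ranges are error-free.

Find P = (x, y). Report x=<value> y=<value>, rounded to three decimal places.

x=-13.138 y=15.584

eq1: (x + 25.220)² + (y + 33.846)² = 50.8851176124²
eq2: (x − 31.621)² + (y − 28.591)² = 46.6102377950²
eq3: (x + 11.791)² + (y + 12.871)² = 28.4866897116²
eq3−eq2, eq3−eq1 (x²,y² cancel):
  86.824·x + 82.924·y = 151.619823
  -26.858·x − 41.950·y = -300.893910
det = 86.824·-41.950 − 82.924·-26.858 = -1415.094008
x = (151.619823·-41.950 − 82.924·-300.893910) / -1415.094008 = -13.137555
y = (86.824·-300.893910 − 151.619823·-26.858) / -1415.094008 = 15.583846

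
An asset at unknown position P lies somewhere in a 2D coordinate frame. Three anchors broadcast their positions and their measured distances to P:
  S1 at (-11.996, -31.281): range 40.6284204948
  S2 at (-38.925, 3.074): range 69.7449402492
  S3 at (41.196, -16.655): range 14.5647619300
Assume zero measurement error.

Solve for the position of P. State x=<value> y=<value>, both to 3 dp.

x=26.970 y=-19.778

eq1: (x + 11.996)² + (y + 31.281)² = 40.6284204948²
eq2: (x + 38.925)² + (y − 3.074)² = 69.7449402492²
eq3: (x − 41.196)² + (y + 16.655)² = 14.5647619300²
eq1−eq3, eq1−eq2 (x²,y² cancel):
  106.384·x + 29.252·y = 2290.630726
  -53.858·x + 68.710·y = -2811.488014
det = 106.384·68.710 − 29.252·-53.858 = 8885.098856
x = (2290.630726·68.710 − 29.252·-2811.488014) / 8885.098856 = 26.969974
y = (106.384·-2811.488014 − 2290.630726·-53.858) / 8885.098856 = -19.777895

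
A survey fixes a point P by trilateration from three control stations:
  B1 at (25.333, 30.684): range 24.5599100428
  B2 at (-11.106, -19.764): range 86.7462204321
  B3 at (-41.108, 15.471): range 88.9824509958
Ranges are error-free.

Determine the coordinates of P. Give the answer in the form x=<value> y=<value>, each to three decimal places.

x=41.107 y=49.509

eq1: (x − 25.333)² + (y − 30.684)² = 24.5599100428²
eq2: (x + 11.106)² + (y + 19.764)² = 86.7462204321²
eq3: (x + 41.108)² + (y − 15.471)² = 88.9824509958²
eq2−eq1, eq2−eq3 (x²,y² cancel):
  72.878·x + 100.896·y = 7991.027391
  -60.004·x + 70.470·y = 1022.290747
det = 72.878·70.470 − 100.896·-60.004 = 11189.876244
x = (7991.027391·70.470 − 100.896·1022.290747) / 11189.876244 = 41.107037
y = (72.878·1022.290747 − 7991.027391·-60.004) / 11189.876244 = 49.508690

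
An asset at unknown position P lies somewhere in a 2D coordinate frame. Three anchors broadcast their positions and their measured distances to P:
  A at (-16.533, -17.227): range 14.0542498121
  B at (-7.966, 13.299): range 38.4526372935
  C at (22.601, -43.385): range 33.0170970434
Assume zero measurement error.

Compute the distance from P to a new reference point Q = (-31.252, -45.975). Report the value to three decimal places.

33.710

eq1: (x + 16.533)² + (y + 17.227)² = 14.0542498121²
eq2: (x + 7.966)² + (y − 13.299)² = 38.4526372935²
eq3: (x − 22.601)² + (y + 43.385)² = 33.0170970434²
eq3−eq2, eq3−eq1 (x²,y² cancel):
  -61.134·x + 113.368·y = -2541.219487
  -78.268·x + 52.316·y = -930.347049
det = -61.134·52.316 − 113.368·-78.268 = 5674.800280
x = (-2541.219487·52.316 − 113.368·-930.347049) / 5674.800280 = -4.841554
y = (-61.134·-930.347049 − -2541.219487·-78.268) / 5674.800280 = -25.026490
|P − Q| = √((-4.841554 − -31.252)² + (-25.026490 − -45.975)²) = 33.709816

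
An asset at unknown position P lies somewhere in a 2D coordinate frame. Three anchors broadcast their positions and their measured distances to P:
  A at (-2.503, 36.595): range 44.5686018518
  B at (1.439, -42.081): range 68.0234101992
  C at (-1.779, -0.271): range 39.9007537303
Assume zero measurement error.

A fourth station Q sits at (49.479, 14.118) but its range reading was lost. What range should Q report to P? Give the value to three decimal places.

eq1: (x + 2.503)² + (y − 36.595)² = 44.5686018518²
eq2: (x − 1.439)² + (y + 42.081)² = 68.0234101992²
eq3: (x + 1.779)² + (y + 0.271)² = 39.9007537303²
eq2−eq1, eq2−eq3 (x²,y² cancel):
  -7.884·x + 157.352·y = 2213.401816
  -6.436·x + 83.620·y = 1265.471187
det = -7.884·83.620 − 157.352·-6.436 = 353.457392
x = (2213.401816·83.620 − 157.352·1265.471187) / 353.457392 = -39.721230
y = (-7.884·1265.471187 − 2213.401816·-6.436) / 353.457392 = 12.076362
|P − Q| = √((-39.721230 − 49.479)² + (12.076362 − 14.118)²) = 89.223592

89.224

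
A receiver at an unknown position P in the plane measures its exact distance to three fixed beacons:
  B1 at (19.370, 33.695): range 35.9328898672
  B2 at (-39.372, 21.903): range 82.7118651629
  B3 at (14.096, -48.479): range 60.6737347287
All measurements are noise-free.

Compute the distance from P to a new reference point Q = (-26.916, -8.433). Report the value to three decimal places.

70.033

eq1: (x − 19.370)² + (y − 33.695)² = 35.9328898672²
eq2: (x + 39.372)² + (y − 21.903)² = 82.7118651629²
eq3: (x − 14.096)² + (y + 48.479)² = 60.6737347287²
eq3−eq1, eq3−eq2 (x²,y² cancel):
  10.548·x + 164.348·y = 1351.768780
  -106.936·x + 140.764·y = -3678.965417
det = 10.548·140.764 − 164.348·-106.936 = 19059.496400
x = (1351.768780·140.764 − 164.348·-3678.965417) / 19059.496400 = 41.706820
y = (10.548·-3678.965417 − 1351.768780·-106.936) / 19059.496400 = 5.548259
|P − Q| = √((41.706820 − -26.916)² + (5.548259 − -8.433)²) = 70.032614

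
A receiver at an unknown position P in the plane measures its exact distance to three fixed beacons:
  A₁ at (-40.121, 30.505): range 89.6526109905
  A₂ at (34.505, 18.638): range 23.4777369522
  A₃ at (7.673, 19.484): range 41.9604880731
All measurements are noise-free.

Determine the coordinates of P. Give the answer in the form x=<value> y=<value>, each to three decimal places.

x=42.923 y=-3.279

eq1: (x + 40.121)² + (y − 30.505)² = 89.6526109905²
eq2: (x − 34.505)² + (y − 18.638)² = 23.4777369522²
eq3: (x − 7.673)² + (y − 19.484)² = 41.9604880731²
eq1−eq3, eq1−eq2 (x²,y² cancel):
  95.588·x − 22.042·y = 4175.159617
  149.252·x − 23.734·y = 6484.106928
det = 95.588·-23.734 − -22.042·149.252 = 1021.126992
x = (4175.159617·-23.734 − -22.042·6484.106928) / 1021.126992 = 42.922621
y = (95.588·6484.106928 − 4175.159617·149.252) / 1021.126992 = -3.278838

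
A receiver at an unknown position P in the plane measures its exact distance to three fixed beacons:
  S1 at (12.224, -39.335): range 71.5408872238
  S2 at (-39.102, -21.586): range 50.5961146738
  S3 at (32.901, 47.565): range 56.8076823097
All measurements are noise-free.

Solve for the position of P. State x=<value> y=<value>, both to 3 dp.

eq1: (x − 12.224)² + (y + 39.335)² = 71.5408872238²
eq2: (x + 39.102)² + (y + 21.586)² = 50.5961146738²
eq3: (x − 32.901)² + (y − 47.565)² = 56.8076823097²
eq2−eq3, eq2−eq1 (x²,y² cancel):
  144.006·x + 138.302·y = 682.837277
  102.652·x − 35.498·y = -2856.385124
det = 144.006·-35.498 − 138.302·102.652 = -19308.901892
x = (682.837277·-35.498 − 138.302·-2856.385124) / -19308.901892 = -19.203807
y = (144.006·-2856.385124 − 682.837277·102.652) / -19308.901892 = 24.933122

x=-19.204 y=24.933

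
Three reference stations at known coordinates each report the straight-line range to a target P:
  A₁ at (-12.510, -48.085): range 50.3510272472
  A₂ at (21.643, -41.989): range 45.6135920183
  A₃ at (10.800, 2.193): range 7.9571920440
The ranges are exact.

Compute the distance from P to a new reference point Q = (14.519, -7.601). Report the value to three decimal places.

eq1: (x + 12.510)² + (y + 48.085)² = 50.3510272472²
eq2: (x − 21.643)² + (y + 41.989)² = 45.6135920183²
eq3: (x − 10.800)² + (y − 2.193)² = 7.9571920440²
eq2−eq1, eq2−eq3 (x²,y² cancel):
  -68.306·x − 12.192·y = -217.454413
  -21.686·x + 88.364·y = -92.763449
det = -68.306·88.364 − -12.192·-21.686 = -6300.187096
x = (-217.454413·88.364 − -12.192·-92.763449) / -6300.187096 = 3.229446
y = (-68.306·-92.763449 − -217.454413·-21.686) / -6300.187096 = -0.257228
|P − Q| = √((3.229446 − 14.519)² + (-0.257228 − -7.601)²) = 13.467926

13.468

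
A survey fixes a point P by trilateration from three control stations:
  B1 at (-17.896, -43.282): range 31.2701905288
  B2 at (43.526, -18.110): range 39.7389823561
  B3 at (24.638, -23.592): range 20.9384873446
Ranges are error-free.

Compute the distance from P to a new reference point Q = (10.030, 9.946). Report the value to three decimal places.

31.395

eq1: (x + 17.896)² + (y + 43.282)² = 31.2701905288²
eq2: (x − 43.526)² + (y + 18.110)² = 39.7389823561²
eq3: (x − 24.638)² + (y + 23.592)² = 20.9384873446²
eq3−eq1, eq3−eq2 (x²,y² cancel):
  -85.068·x − 39.380·y = 490.580269
  37.776·x + 10.964·y = -81.895198
det = -85.068·10.964 − -39.380·37.776 = 554.933328
x = (490.580269·10.964 − -39.380·-81.895198) / 554.933328 = 3.880987
y = (-85.068·-81.895198 − 490.580269·37.776) / 554.933328 = -20.841241
|P − Q| = √((3.880987 − 10.030)² + (-20.841241 − 9.946)²) = 31.395296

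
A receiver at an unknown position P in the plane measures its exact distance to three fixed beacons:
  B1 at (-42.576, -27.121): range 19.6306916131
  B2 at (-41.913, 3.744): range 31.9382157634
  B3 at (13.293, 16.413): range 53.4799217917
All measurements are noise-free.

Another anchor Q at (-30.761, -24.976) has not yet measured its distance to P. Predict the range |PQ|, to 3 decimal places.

eq1: (x + 42.576)² + (y + 27.121)² = 19.6306916131²
eq2: (x + 41.913)² + (y − 3.744)² = 31.9382157634²
eq3: (x − 13.293)² + (y − 16.413)² = 53.4799217917²
eq3−eq2, eq3−eq1 (x²,y² cancel):
  -110.412·x − 25.338·y = 3164.679096
  -111.738·x − 87.068·y = 4576.911981
det = -110.412·-87.068 − -25.338·-111.738 = 6782.134572
x = (3164.679096·-87.068 − -25.338·4576.911981) / 6782.134572 = -23.528357
y = (-110.412·4576.911981 − 3164.679096·-111.738) / 6782.134572 = -22.372174
|P − Q| = √((-23.528357 − -30.761)² + (-22.372174 − -24.976)²) = 7.687069

7.687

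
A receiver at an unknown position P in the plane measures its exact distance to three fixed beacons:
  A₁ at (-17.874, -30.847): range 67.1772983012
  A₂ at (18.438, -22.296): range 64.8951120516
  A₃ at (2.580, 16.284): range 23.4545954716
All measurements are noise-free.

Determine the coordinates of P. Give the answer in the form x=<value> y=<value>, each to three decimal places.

eq1: (x + 17.874)² + (y + 30.847)² = 67.1772983012²
eq2: (x − 18.438)² + (y + 22.296)² = 64.8951120516²
eq3: (x − 2.580)² + (y − 16.284)² = 23.4545954716²
eq2−eq1, eq2−eq3 (x²,y² cancel):
  -72.624·x − 17.102·y = 132.531986
  -31.716·x + 77.160·y = 3096.011115
det = -72.624·77.160 − -17.102·-31.716 = -6146.074872
x = (132.531986·77.160 − -17.102·3096.011115) / -6146.074872 = -10.278780
y = (-72.624·3096.011115 − 132.531986·-31.716) / -6146.074872 = 35.899551

x=-10.279 y=35.900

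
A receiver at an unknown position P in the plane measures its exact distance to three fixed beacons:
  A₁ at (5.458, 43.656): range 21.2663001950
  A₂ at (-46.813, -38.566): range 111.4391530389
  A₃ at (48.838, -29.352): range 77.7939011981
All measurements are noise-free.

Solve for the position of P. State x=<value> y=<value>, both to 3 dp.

eq1: (x − 5.458)² + (y − 43.656)² = 21.2663001950²
eq2: (x + 46.813)² + (y + 38.566)² = 111.4391530389²
eq3: (x − 48.838)² + (y + 29.352)² = 77.7939011981²
eq2−eq1, eq2−eq3 (x²,y² cancel):
  104.542·x + 164.444·y = 10223.272081
  191.302·x + 18.428·y = 5934.690589
det = 104.542·18.428 − 164.444·191.302 = -29531.966112
x = (10223.272081·18.428 − 164.444·5934.690589) / -29531.966112 = 26.667029
y = (104.542·5934.690589 − 10223.272081·191.302) / -29531.966112 = 45.215681

x=26.667 y=45.216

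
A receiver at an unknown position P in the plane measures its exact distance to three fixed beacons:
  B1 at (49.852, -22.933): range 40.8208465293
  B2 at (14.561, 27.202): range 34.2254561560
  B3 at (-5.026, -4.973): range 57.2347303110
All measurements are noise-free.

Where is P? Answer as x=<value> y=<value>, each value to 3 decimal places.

eq1: (x − 49.852)² + (y + 22.933)² = 40.8208465293²
eq2: (x − 14.561)² + (y − 27.202)² = 34.2254561560²
eq3: (x + 5.026)² + (y + 4.973)² = 57.2347303110²
eq1−eq3, eq1−eq2 (x²,y² cancel):
  -109.756·x + 35.920·y = -4570.625830
  -70.582·x + 100.270·y = -1564.213206
det = -109.756·100.270 − 35.920·-70.582 = -8469.928680
x = (-4570.625830·100.270 − 35.920·-1564.213206) / -8469.928680 = 47.475029
y = (-109.756·-1564.213206 − -4570.625830·-70.582) / -8469.928680 = 17.818583

x=47.475 y=17.819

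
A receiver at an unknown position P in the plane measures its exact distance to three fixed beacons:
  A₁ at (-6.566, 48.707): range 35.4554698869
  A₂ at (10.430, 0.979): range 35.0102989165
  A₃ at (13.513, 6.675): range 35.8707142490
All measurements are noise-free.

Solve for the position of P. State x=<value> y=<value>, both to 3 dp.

x=-21.032 y=16.337

eq1: (x + 6.566)² + (y − 48.707)² = 35.4554698869²
eq2: (x − 10.430)² + (y − 0.979)² = 35.0102989165²
eq3: (x − 13.513)² + (y − 6.675)² = 35.8707142490²
eq1−eq3, eq1−eq2 (x²,y² cancel):
  40.158·x − 84.064·y = -2217.945207
  33.992·x − 95.456·y = -2274.371549
det = 40.158·-95.456 − -84.064·33.992 = -975.818560
x = (-2217.945207·-95.456 − -84.064·-2274.371549) / -975.818560 = -21.031992
y = (40.158·-2274.371549 − -2217.945207·33.992) / -975.818560 = 16.336868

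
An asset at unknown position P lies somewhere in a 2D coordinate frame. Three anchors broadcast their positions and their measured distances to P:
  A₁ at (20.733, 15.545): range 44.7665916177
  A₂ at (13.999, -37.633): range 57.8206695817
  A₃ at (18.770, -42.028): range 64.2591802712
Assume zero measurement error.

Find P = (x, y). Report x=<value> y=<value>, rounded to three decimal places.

x=-23.147 y=6.678

eq1: (x − 20.733)² + (y − 15.545)² = 44.7665916177²
eq2: (x − 13.999)² + (y + 37.633)² = 57.8206695817²
eq3: (x − 18.770)² + (y + 42.028)² = 64.2591802712²
eq2−eq1, eq2−eq3 (x²,y² cancel):
  13.468·x + 106.356·y = 398.471730
  9.542·x − 8.790·y = -279.561424
det = 13.468·-8.790 − 106.356·9.542 = -1133.232672
x = (398.471730·-8.790 − 106.356·-279.561424) / -1133.232672 = -23.146587
y = (13.468·-279.561424 − 398.471730·9.542) / -1133.232672 = 6.677667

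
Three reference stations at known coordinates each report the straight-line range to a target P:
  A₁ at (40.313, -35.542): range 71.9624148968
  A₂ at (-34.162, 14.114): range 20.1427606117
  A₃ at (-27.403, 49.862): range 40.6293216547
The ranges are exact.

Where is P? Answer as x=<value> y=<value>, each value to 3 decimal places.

x=-14.198 y=11.439

eq1: (x − 40.313)² + (y + 35.542)² = 71.9624148968²
eq2: (x + 34.162)² + (y − 14.114)² = 20.1427606117²
eq3: (x + 27.403)² + (y − 49.862)² = 40.6293216547²
eq1−eq3, eq1−eq2 (x²,y² cancel):
  -135.432·x + 170.808·y = 3876.619100
  -148.950·x + 99.312·y = 3250.733860
det = -135.432·99.312 − 170.808·-148.950 = 11991.828816
x = (3876.619100·99.312 − 170.808·3250.733860) / 11991.828816 = -14.197714
y = (-135.432·3250.733860 − 3876.619100·-148.950) / 11991.828816 = 11.438541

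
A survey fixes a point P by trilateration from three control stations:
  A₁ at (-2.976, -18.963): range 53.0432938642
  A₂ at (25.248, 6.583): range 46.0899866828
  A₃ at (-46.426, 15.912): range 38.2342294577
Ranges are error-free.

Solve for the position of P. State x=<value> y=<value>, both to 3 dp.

eq1: (x + 2.976)² + (y + 18.963)² = 53.0432938642²
eq2: (x − 25.248)² + (y − 6.583)² = 46.0899866828²
eq3: (x + 46.426)² + (y − 15.912)² = 38.2342294577²
eq1−eq2, eq1−eq3 (x²,y² cancel):
  56.448·x + 51.092·y = 1001.649600
  -86.900·x + 69.750·y = 3391.847997
det = 56.448·69.750 − 51.092·-86.900 = 8377.142800
x = (1001.649600·69.750 − 51.092·3391.847997) / 8377.142800 = -12.346840
y = (56.448·3391.847997 − 1001.649600·-86.900) / 8377.142800 = 33.245988

x=-12.347 y=33.246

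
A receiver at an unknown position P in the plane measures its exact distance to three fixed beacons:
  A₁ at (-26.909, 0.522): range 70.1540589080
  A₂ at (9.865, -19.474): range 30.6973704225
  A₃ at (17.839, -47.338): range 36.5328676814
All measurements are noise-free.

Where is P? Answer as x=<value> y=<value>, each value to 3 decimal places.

x=40.553 y=-18.725

eq1: (x + 26.909)² + (y − 0.522)² = 70.1540589080²
eq2: (x − 9.865)² + (y + 19.474)² = 30.6973704225²
eq3: (x − 17.839)² + (y + 47.338)² = 36.5328676814²
eq2−eq3, eq2−eq1 (x²,y² cancel):
  15.948·x − 55.728·y = 1690.239394
  -73.548·x + 39.992·y = -3731.451566
det = 15.948·39.992 − -55.728·-73.548 = -3460.890528
x = (1690.239394·39.992 − -55.728·-3731.451566) / -3460.890528 = 40.553227
y = (15.948·-3731.451566 − 1690.239394·-73.548) / -3460.890528 = -18.724816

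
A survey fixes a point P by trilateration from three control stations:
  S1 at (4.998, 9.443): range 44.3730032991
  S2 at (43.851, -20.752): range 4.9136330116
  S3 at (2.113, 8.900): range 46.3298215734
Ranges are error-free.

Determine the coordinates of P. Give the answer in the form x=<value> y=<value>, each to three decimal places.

x=39.514 y=-18.443

eq1: (x − 4.998)² + (y − 9.443)² = 44.3730032991²
eq2: (x − 43.851)² + (y + 20.752)² = 4.9136330116²
eq3: (x − 2.113)² + (y − 8.900)² = 46.3298215734²
eq2−eq1, eq2−eq3 (x²,y² cancel):
  -77.706·x + 60.390·y = -4184.225084
  -83.476·x + 59.304·y = -4392.189514
det = -77.706·59.304 − 60.390·-83.476 = 432.839016
x = (-4184.225084·59.304 − 60.390·-4392.189514) / 432.839016 = 39.513629
y = (-77.706·-4392.189514 − -4184.225084·-83.476) / 432.839016 = -18.443104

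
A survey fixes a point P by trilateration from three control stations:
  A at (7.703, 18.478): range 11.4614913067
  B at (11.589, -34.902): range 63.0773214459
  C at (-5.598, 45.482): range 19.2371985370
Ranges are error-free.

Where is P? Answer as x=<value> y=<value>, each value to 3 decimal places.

x=0.195 y=27.138

eq1: (x − 7.703)² + (y − 18.478)² = 11.4614913067²
eq2: (x − 11.589)² + (y + 34.902)² = 63.0773214459²
eq3: (x + 5.598)² + (y − 45.482)² = 19.2371985370²
eq1−eq3, eq1−eq2 (x²,y² cancel):
  -26.602·x + 54.008·y = 1460.473210
  7.772·x − 106.760·y = -2895.700866
det = -26.602·-106.760 − 54.008·7.772 = 2420.279344
x = (1460.473210·-106.760 − 54.008·-2895.700866) / 2420.279344 = 0.194561
y = (-26.602·-2895.700866 − 1460.473210·7.772) / 2420.279344 = 27.137626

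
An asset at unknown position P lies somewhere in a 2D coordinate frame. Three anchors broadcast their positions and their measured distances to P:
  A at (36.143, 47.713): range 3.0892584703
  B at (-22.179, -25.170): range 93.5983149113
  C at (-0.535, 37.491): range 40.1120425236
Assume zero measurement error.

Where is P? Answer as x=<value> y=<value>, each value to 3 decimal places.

x=38.676 y=45.945

eq1: (x − 36.143)² + (y − 47.713)² = 3.0892584703²
eq2: (x + 22.179)² + (y + 25.170)² = 93.5983149113²
eq3: (x + 0.535)² + (y − 37.491)² = 40.1120425236²
eq2−eq1, eq2−eq3 (x²,y² cancel):
  116.644·x + 145.766·y = 11208.510913
  43.288·x + 125.322·y = 7432.092964
det = 116.644·125.322 − 145.766·43.288 = 8308.140760
x = (11208.510913·125.322 − 145.766·7432.092964) / 8308.140760 = 38.676107
y = (116.644·7432.092964 − 11208.510913·43.288) / 8308.140760 = 45.944700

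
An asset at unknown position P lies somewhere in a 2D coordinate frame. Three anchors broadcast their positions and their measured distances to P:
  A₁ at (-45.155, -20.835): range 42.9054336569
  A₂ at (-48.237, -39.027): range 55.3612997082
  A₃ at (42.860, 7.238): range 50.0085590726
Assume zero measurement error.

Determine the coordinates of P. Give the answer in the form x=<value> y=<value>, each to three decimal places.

x=-6.052 y=-3.176

eq1: (x + 45.155)² + (y + 20.835)² = 42.9054336569²
eq2: (x + 48.237)² + (y + 39.027)² = 55.3612997082²
eq3: (x − 42.860)² + (y − 7.238)² = 50.0085590726²
eq3−eq1, eq3−eq2 (x²,y² cancel):
  -176.030·x − 56.146·y = 1243.682749
  -182.194·x − 92.530·y = 1396.529129
det = -176.030·-92.530 − -56.146·-182.194 = 6058.591576
x = (1243.682749·-92.530 − -56.146·1396.529129) / 6058.591576 = -6.052304
y = (-176.030·1396.529129 − 1243.682749·-182.194) / 6058.591576 = -3.175571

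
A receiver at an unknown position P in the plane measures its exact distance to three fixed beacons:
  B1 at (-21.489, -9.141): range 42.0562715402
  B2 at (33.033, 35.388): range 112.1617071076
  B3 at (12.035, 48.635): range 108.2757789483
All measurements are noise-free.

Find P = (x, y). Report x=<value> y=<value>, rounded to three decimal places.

x=-49.771 y=-40.268

eq1: (x + 21.489)² + (y + 9.141)² = 42.0562715402²
eq2: (x − 33.033)² + (y − 35.388)² = 112.1617071076²
eq3: (x − 12.035)² + (y − 48.635)² = 108.2757789483²
eq1−eq2, eq1−eq3 (x²,y² cancel):
  109.044·x + 89.058·y = -9013.363934
  67.048·x + 115.552·y = -7990.044883
det = 109.044·115.552 − 89.058·67.048 = 6629.091504
x = (-9013.363934·115.552 − 89.058·-7990.044883) / 6629.091504 = -49.770743
y = (109.044·-7990.044883 − -9013.363934·67.048) / 6629.091504 = -40.267724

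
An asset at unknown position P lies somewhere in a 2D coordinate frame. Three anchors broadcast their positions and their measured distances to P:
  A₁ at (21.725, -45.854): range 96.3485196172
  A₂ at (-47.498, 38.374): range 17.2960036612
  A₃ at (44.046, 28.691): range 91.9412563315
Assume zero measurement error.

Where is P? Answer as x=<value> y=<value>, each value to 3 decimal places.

x=-47.580 y=21.078

eq1: (x − 21.725)² + (y + 45.854)² = 96.3485196172²
eq2: (x + 47.498)² + (y − 38.374)² = 17.2960036612²
eq3: (x − 44.046)² + (y − 28.691)² = 91.9412563315²
eq2−eq1, eq2−eq3 (x²,y² cancel):
  138.446·x − 168.456·y = -10137.944429
  183.088·x − 19.366·y = -9119.443156
det = 138.446·-19.366 − -168.456·183.088 = 28161.126892
x = (-10137.944429·-19.366 − -168.456·-9119.443156) / 28161.126892 = -47.579541
y = (138.446·-9119.443156 − -10137.944429·183.088) / 28161.126892 = 21.078189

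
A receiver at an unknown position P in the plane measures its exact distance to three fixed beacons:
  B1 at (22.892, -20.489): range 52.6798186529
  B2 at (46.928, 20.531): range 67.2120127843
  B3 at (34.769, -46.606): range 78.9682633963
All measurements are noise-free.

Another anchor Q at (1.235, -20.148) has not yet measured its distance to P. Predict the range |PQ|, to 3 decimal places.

37.205

eq1: (x − 22.892)² + (y + 20.489)² = 52.6798186529²
eq2: (x − 46.928)² + (y − 20.531)² = 67.2120127843²
eq3: (x − 34.769)² + (y + 46.606)² = 78.9682633963²
eq1−eq3, eq1−eq2 (x²,y² cancel):
  23.754·x − 52.234·y = -1023.663519
  48.072·x + 82.040·y = -62.375009
det = 23.754·82.040 − -52.234·48.072 = 4459.771008
x = (-1023.663519·82.040 − -52.234·-62.375009) / 4459.771008 = -19.561419
y = (23.754·-62.375009 − -1023.663519·48.072) / 4459.771008 = 10.701872
|P − Q| = √((-19.561419 − 1.235)² + (10.701872 − -20.148)²) = 37.204914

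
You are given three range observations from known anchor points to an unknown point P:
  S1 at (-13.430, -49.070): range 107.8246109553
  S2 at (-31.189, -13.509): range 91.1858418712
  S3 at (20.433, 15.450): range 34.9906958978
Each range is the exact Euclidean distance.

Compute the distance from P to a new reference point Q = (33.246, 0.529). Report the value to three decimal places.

45.290

eq1: (x + 13.430)² + (y + 49.070)² = 107.8246109553²
eq2: (x + 31.189)² + (y + 13.509)² = 91.1858418712²
eq3: (x − 20.433)² + (y − 15.450)² = 34.9906958978²
eq2−eq3, eq2−eq1 (x²,y² cancel):
  103.244·x + 57.918·y = 6591.472145
  35.518·x − 71.122·y = -1878.305972
det = 103.244·-71.122 − 57.918·35.518 = -9400.051292
x = (6591.472145·-71.122 − 57.918·-1878.305972) / -9400.051292 = 38.298829
y = (103.244·-1878.305972 − 6591.472145·35.518) / -9400.051292 = 45.535893
|P − Q| = √((38.298829 − 33.246)² + (45.535893 − 0.529)²) = 45.289640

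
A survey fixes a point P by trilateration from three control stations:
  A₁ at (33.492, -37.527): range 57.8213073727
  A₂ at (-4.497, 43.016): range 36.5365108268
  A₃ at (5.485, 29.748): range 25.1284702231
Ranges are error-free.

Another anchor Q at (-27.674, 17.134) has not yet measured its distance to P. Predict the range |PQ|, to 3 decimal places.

25.950

eq1: (x − 33.492)² + (y + 37.527)² = 57.8213073727²
eq2: (x + 4.497)² + (y − 43.016)² = 36.5365108268²
eq3: (x − 5.485)² + (y − 29.748)² = 25.1284702231²
eq2−eq1, eq2−eq3 (x²,y² cancel):
  75.978·x − 161.086·y = -1348.996435
  19.964·x − 26.536·y = -252.093928
det = 75.978·-26.536 − -161.086·19.964 = 1199.768696
x = (-1348.996435·-26.536 − -161.086·-252.093928) / 1199.768696 = -4.010634
y = (75.978·-252.093928 − -1348.996435·19.964) / 1199.768696 = 6.482727
|P − Q| = √((-4.010634 − -27.674)² + (6.482727 − 17.134)²) = 25.950039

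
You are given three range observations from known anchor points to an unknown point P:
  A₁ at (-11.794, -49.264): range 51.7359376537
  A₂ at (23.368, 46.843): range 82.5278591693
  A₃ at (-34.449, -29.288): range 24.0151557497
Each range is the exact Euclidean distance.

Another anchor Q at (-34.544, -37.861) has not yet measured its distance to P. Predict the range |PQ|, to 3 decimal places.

32.396

eq1: (x + 11.794)² + (y + 49.264)² = 51.7359376537²
eq2: (x − 23.368)² + (y − 46.843)² = 82.5278591693²
eq3: (x + 34.449)² + (y + 29.288)² = 24.0151557497²
eq3−eq1, eq3−eq2 (x²,y² cancel):
  45.310·x − 39.952·y = -1578.359952
  115.634·x + 152.262·y = -5538.310305
det = 45.310·152.262 − -39.952·115.634 = 11518.800788
x = (-1578.359952·152.262 − -39.952·-5538.310305) / 11518.800788 = -40.072819
y = (45.310·-5538.310305 − -1578.359952·115.634) / 11518.800788 = -5.940615
|P − Q| = √((-40.072819 − -34.544)² + (-5.940615 − -37.861)²) = 32.395660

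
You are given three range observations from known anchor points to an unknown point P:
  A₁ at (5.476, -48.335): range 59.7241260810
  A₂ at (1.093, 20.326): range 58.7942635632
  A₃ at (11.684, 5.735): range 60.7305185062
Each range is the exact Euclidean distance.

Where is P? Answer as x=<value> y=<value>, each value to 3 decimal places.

eq1: (x − 5.476)² + (y + 48.335)² = 59.7241260810²
eq2: (x − 1.093)² + (y − 20.326)² = 58.7942635632²
eq3: (x − 11.684)² + (y − 5.735)² = 60.7305185062²
eq1−eq2, eq1−eq3 (x²,y² cancel):
  -8.766·x + 137.322·y = -1841.712068
  12.416·x + 108.140·y = -2318.077362
det = -8.766·108.140 − 137.322·12.416 = -2652.945192
x = (-1841.712068·108.140 − 137.322·-2318.077362) / -2652.945192 = -44.916222
y = (-8.766·-2318.077362 − -1841.712068·12.416) / -2652.945192 = -16.278875

x=-44.916 y=-16.279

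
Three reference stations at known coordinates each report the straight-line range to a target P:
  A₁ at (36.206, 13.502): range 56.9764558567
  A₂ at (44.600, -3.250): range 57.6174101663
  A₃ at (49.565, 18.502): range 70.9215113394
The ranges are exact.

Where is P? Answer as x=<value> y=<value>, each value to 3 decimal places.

eq1: (x − 36.206)² + (y − 13.502)² = 56.9764558567²
eq2: (x − 44.600)² + (y + 3.250)² = 57.6174101663²
eq3: (x − 49.565)² + (y − 18.502)² = 70.9215113394²
eq2−eq1, eq2−eq3 (x²,y² cancel):
  -16.788·x + 33.504·y = -433.094628
  9.930·x + 43.504·y = -910.804087
det = -16.788·43.504 − 33.504·9.930 = -1063.039872
x = (-433.094628·43.504 − 33.504·-910.804087) / -1063.039872 = -10.981932
y = (-16.788·-910.804087 − -433.094628·9.930) / -1063.039872 = -18.429420

x=-10.982 y=-18.429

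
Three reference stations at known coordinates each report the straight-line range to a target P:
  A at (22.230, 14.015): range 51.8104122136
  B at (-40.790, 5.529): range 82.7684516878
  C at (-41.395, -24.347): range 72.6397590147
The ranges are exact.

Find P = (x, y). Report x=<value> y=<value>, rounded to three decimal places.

eq1: (x − 22.230)² + (y − 14.015)² = 51.8104122136²
eq2: (x + 40.790)² + (y − 5.529)² = 82.7684516878²
eq3: (x + 41.395)² + (y + 24.347)² = 72.6397590147²
eq2−eq1, eq2−eq3 (x²,y² cancel):
  126.040·x + 16.972·y = 3162.496965
  -1.210·x − 59.752·y = 2186.010498
det = 126.040·-59.752 − 16.972·-1.210 = -7510.605960
x = (3162.496965·-59.752 − 16.972·2186.010498) / -7510.605960 = 30.099634
y = (126.040·2186.010498 − 3162.496965·-1.210) / -7510.605960 = -37.194254

x=30.100 y=-37.194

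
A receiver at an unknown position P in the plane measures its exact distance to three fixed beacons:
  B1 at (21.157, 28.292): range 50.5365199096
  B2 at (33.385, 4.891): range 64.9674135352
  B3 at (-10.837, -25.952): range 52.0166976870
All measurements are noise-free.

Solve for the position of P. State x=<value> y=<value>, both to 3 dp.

eq1: (x − 21.157)² + (y − 28.292)² = 50.5365199096²
eq2: (x − 33.385)² + (y − 4.891)² = 64.9674135352²
eq3: (x + 10.837)² + (y + 25.952)² = 52.0166976870²
eq2−eq1, eq2−eq3 (x²,y² cancel):
  -24.456·x + 46.802·y = 1776.400784
  -88.444·x − 61.686·y = 1167.494750
det = -24.456·-61.686 − 46.802·-88.444 = 5647.948904
x = (1776.400784·-61.686 − 46.802·1167.494750) / 5647.948904 = -29.076068
y = (-24.456·1167.494750 − 1776.400784·-88.444) / 5647.948904 = 22.762199

x=-29.076 y=22.762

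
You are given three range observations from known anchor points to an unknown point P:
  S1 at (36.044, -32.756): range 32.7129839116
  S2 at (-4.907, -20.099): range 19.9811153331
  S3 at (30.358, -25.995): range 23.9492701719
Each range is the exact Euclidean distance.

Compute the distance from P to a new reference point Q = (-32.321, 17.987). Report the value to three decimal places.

52.839

eq1: (x − 36.044)² + (y + 32.756)² = 32.7129839116²
eq2: (x + 4.907)² + (y + 20.099)² = 19.9811153331²
eq3: (x − 30.358)² + (y + 25.995)² = 23.9492701719²
eq2−eq3, eq2−eq1 (x²,y² cancel):
  70.530·x − 11.792·y = 994.977167
  81.902·x − 25.314·y = 1273.182676
det = 70.530·-25.314 − -11.792·81.902 = -819.608036
x = (994.977167·-25.314 − -11.792·1273.182676) / -819.608036 = 12.412619
y = (70.530·1273.182676 − 994.977167·81.902) / -819.608036 = -10.135277
|P − Q| = √((12.412619 − -32.321)² + (-10.135277 − 17.987)²) = 52.838992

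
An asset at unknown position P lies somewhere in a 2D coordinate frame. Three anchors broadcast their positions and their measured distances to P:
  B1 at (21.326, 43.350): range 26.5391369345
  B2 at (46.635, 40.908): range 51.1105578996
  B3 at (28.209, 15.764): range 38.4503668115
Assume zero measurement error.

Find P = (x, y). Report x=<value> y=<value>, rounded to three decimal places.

eq1: (x − 21.326)² + (y − 43.350)² = 26.5391369345²
eq2: (x − 46.635)² + (y − 40.908)² = 51.1105578996²
eq3: (x − 28.209)² + (y − 15.764)² = 38.4503668115²
eq1−eq3, eq1−eq2 (x²,y² cancel):
  13.766·x − 55.172·y = -2063.874318
  50.618·x − 4.884·y = -393.696427
det = 13.766·-4.884 − -55.172·50.618 = 2725.463152
x = (-2063.874318·-4.884 − -55.172·-393.696427) / 2725.463152 = -4.271222
y = (13.766·-393.696427 − -2063.874318·50.618) / 2725.463152 = 36.342287

x=-4.271 y=36.342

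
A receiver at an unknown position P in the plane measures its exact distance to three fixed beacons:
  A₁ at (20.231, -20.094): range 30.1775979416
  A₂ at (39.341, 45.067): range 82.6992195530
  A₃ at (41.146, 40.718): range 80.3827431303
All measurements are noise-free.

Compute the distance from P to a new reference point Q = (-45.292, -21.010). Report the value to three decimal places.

eq1: (x − 20.231)² + (y + 20.094)² = 30.1775979416²
eq2: (x − 39.341)² + (y − 45.067)² = 82.6992195530²
eq3: (x − 41.146)² + (y − 40.718)² = 80.3827431303²
eq2−eq3, eq2−eq1 (x²,y² cancel):
  3.610·x − 8.698·y = 149.975592
  -38.220·x − 130.322·y = 3162.786924
det = 3.610·-130.322 − -8.698·-38.220 = -802.899980
x = (149.975592·-130.322 − -8.698·3162.786924) / -802.899980 = -9.920042
y = (3.610·3162.786924 − 149.975592·-38.220) / -802.899980 = -21.359731
|P − Q| = √((-9.920042 − -45.292)² + (-21.359731 − -21.010)²) = 35.373687

35.374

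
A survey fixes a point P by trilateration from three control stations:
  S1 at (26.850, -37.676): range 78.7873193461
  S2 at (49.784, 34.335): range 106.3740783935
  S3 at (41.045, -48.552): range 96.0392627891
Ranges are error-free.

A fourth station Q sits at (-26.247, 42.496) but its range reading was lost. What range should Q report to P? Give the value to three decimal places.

56.411

eq1: (x − 26.850)² + (y + 37.676)² = 78.7873193461²
eq2: (x − 49.784)² + (y − 34.335)² = 106.3740783935²
eq3: (x − 41.045)² + (y + 48.552)² = 96.0392627891²
eq3−eq2, eq3−eq1 (x²,y² cancel):
  17.478·x + 165.774·y = -2476.554405
  -28.390·x + 21.752·y = 1114.513054
det = 17.478·21.752 − 165.774·-28.390 = 5086.505316
x = (-2476.554405·21.752 − 165.774·1114.513054) / 5086.505316 = -46.913801
y = (17.478·1114.513054 − -2476.554405·-28.390) / 5086.505316 = -9.993093
|P − Q| = √((-46.913801 − -26.247)² + (-9.993093 − 42.496)²) = 56.411183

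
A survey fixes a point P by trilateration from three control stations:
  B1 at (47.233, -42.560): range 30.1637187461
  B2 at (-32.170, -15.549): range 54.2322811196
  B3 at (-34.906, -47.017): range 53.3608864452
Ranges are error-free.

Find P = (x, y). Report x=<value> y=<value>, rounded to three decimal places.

eq1: (x − 47.233)² + (y + 42.560)² = 30.1637187461²
eq2: (x + 32.170)² + (y + 15.549)² = 54.2322811196²
eq3: (x + 34.906)² + (y + 47.017)² = 53.3608864452²
eq1−eq3, eq1−eq2 (x²,y² cancel):
  -164.278·x − 8.914·y = -2550.817038
  -158.806·x + 54.022·y = -4796.919975
det = -164.278·54.022 − -8.914·-158.806 = -10290.222800
x = (-2550.817038·54.022 − -8.914·-4796.919975) / -10290.222800 = 17.546752
y = (-164.278·-4796.919975 − -2550.817038·-158.806) / -10290.222800 = -37.214293

x=17.547 y=-37.214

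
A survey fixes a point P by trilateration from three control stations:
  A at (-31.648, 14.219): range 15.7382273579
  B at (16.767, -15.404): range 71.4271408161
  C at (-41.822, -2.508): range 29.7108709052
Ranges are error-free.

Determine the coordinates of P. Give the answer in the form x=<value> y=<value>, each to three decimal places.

x=-40.580 y=27.177

eq1: (x + 31.648)² + (y − 14.219)² = 15.7382273579²
eq2: (x − 16.767)² + (y + 15.404)² = 71.4271408161²
eq3: (x + 41.822)² + (y + 2.508)² = 29.7108709052²
eq3−eq2, eq3−eq1 (x²,y² cancel):
  117.178·x − 25.792·y = -5456.054838
  20.348·x + 33.454·y = 83.450167
det = 117.178·33.454 − -25.792·20.348 = 4444.888428
x = (-5456.054838·33.454 − -25.792·83.450167) / 4444.888428 = -40.580211
y = (117.178·83.450167 − -5456.054838·20.348) / 4444.888428 = 27.176909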